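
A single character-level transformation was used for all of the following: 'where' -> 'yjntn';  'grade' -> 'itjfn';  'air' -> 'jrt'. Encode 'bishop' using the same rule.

The shift depends on letter class: consonant w→y is +2, but vowel e→n is +9. Two shifts are in play — +9 for a/e/i/o/u, +2 for every other letter.
On bishop: b(cons)+2=d, i(vowel)+9=r, s(cons)+2=u, h(cons)+2=j, o(vowel)+9=x, p(cons)+2=r.

drujxr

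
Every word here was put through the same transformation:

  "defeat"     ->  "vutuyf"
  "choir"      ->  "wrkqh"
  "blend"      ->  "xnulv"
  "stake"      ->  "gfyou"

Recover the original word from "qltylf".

infant

d(3)→v(21) and e(4)→u(20) fit y≡25x+24 (mod 26); the inverse of 25 mod 26 is 25. Each letter's alphabet position (a=0..z=25) is mapped through 25·x+24 mod 26 — an affine cipher.
Undoing it on qltylf: q(16)→25·(16−24)≡8=i; l(11)→25·(11−24)≡13=n; t(19)→25·(19−24)≡5=f; y(24)→25·(24−24)≡0=a; l(11)→25·(11−24)≡13=n; f(5)→25·(5−24)≡19=t (all mod 26).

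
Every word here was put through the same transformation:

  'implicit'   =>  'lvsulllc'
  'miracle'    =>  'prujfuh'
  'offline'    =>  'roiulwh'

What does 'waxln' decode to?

truck

The shifts repeat in a cycle of length 2: positions 0,1,… shift by +3, +9, then the pattern repeats.
Undoing it on waxln: w−3=t, a−9=r, x−3=u, l−9=c, n−3=k.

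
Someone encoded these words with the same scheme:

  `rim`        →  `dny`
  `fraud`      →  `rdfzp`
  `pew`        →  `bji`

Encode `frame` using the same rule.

The shift depends on letter class: consonant r→d is +12, but vowel i→n is +5. The rule splits by letter class: vowels +5, consonants +12.
Applying it to frame: f(cons)+12=r, r(cons)+12=d, a(vowel)+5=f, m(cons)+12=y, e(vowel)+5=j.

rdfyj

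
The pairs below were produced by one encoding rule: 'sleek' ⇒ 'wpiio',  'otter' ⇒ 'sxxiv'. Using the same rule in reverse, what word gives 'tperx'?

Compare letters: s→w is +4, l→p is +4, e→i is +4 — a constant shift. Every letter moves 4 places later in the alphabet, wrapping around z→a.
Decoding tperx: t−4=p, p−4=l, e−4=a, r−4=n, x−4=t.

plant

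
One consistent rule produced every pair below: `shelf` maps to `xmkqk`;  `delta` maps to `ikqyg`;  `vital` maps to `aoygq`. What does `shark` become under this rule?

The shift depends on letter class: consonant s→x is +5, but vowel e→k is +6. The rule splits by letter class: vowels +6, consonants +5.
For shark: s(cons)+5=x, h(cons)+5=m, a(vowel)+6=g, r(cons)+5=w, k(cons)+5=p.

xmgwp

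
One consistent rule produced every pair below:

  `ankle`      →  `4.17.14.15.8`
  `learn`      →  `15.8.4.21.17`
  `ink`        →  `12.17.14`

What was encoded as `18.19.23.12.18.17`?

option

The number is (letter's place in the alphabet, a=1) + 3.
Reversing it on 18.19.23.12.18.17: 18→(18−3)÷1=15=o, 19→(19−3)÷1=16=p, 23→(23−3)÷1=20=t, 12→(12−3)÷1=9=i, 18→(18−3)÷1=15=o, 17→(17−3)÷1=14=n.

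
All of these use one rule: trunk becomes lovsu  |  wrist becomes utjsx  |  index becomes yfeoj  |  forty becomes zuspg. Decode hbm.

lag

The output letters match the input read backwards, each shifted +1: trunk reversed is knurt. Read the word backwards and shift each letter +1.
Reversing it on hbm: shift back: h−1=g, b−1=a, m−1=l → gal; then reverse → lag.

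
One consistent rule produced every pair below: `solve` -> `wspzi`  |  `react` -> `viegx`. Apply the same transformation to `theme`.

It's a constant shift of +4 (ROT4).
For theme: t+4=x, h+4=l, e+4=i, m+4=q, e+4=i.

xliqi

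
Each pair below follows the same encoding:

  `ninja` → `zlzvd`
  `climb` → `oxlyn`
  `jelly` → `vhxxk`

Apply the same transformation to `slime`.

Vowels shift forward by 3 and consonants shift forward by 12.
Applying it to slime: s(cons)+12=e, l(cons)+12=x, i(vowel)+3=l, m(cons)+12=y, e(vowel)+3=h.

exlyh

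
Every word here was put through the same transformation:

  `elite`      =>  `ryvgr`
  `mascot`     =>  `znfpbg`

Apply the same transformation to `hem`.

urz

Compare letters: e→r is +13, l→y is +13, i→v is +13 — a constant shift. Every letter moves 13 places later in the alphabet, wrapping around z→a.
Applying it to hem: h+13=u, e+13=r, m+13=z.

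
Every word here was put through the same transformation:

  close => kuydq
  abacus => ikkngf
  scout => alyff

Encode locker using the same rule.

In close: c→k is +8, l→u is +9, o→y is +10, s→d is +11 — the shift increases by 1 each position. The shift increases by 1 at each position, starting from +8: 8, 9, 10, ….
For locker: l+8=t, o+9=x, c+10=m, k+11=v, e+12=q, r+13=e.

txmvqe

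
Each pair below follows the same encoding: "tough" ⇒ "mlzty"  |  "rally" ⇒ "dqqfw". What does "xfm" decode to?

has

The output letters match the input read backwards, each shifted +5: tough reversed is hguot. Read the word backwards and shift each letter +5.
Decoding xfm: shift back: x−5=s, f−5=a, m−5=h → sah; then reverse → has.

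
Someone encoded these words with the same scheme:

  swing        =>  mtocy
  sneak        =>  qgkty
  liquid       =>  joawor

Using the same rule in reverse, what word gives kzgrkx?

The word is reversed, then every letter is shifted forward by 6.
Decoding kzgrkx: shift back: k−6=e, z−6=t, g−6=a, r−6=l, k−6=e, x−6=r → etaler; then reverse → relate.

relate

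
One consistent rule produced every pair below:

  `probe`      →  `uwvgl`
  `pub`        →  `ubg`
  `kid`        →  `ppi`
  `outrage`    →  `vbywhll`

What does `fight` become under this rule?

The shift depends on letter class: consonant p→u is +5, but vowel o→v is +7. The rule splits by letter class: vowels +7, consonants +5.
On fight: f(cons)+5=k, i(vowel)+7=p, g(cons)+5=l, h(cons)+5=m, t(cons)+5=y.

kplmy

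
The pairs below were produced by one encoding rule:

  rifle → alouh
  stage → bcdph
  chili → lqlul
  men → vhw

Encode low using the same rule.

urf

The shift depends on letter class: consonant r→a is +9, but vowel i→l is +3. Two shifts are in play — +3 for a/e/i/o/u, +9 for every other letter.
Applying it to low: l(cons)+9=u, o(vowel)+3=r, w(cons)+9=f.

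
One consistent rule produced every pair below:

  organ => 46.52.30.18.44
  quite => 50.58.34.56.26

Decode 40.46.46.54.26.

o(#15)→46 and r(#18)→52: differences scale by 2, so n = 2·pos + 16. With a=1..z=26, the number is 2·pos + 16.
Reversing it on 40.46.46.54.26: 40→(40−16)÷2=12=l, 46→(46−16)÷2=15=o, 46→(46−16)÷2=15=o, 54→(54−16)÷2=19=s, 26→(26−16)÷2=5=e.

loose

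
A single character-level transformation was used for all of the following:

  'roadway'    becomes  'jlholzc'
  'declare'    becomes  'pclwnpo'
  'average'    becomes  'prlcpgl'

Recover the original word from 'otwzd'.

Read the word backwards and shift each letter +11.
Reversing it on otwzd: shift back: o−11=d, t−11=i, w−11=l, z−11=o, d−11=s → dilos; then reverse → solid.

solid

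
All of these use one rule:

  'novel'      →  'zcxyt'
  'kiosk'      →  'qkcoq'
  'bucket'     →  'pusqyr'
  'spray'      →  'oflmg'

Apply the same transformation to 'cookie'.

n(13)→z(25) and o(14)→c(2) fit y≡3x+12 (mod 26); the inverse of 3 mod 26 is 9. This is an affine cipher: with a=0,…,z=25, each position x becomes (3x+12) mod 26.
For cookie: c(2)→3·2+12≡18=s; o(14)→3·14+12≡2=c; o(14)→3·14+12≡2=c; k(10)→3·10+12≡16=q; i(8)→3·8+12≡10=k; e(4)→3·4+12≡24=y (all mod 26).

sccqky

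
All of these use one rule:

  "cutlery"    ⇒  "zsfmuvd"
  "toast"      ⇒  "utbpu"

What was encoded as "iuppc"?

The word is reversed, then every letter is shifted forward by 1.
Reversing it on iuppc: shift back: i−1=h, u−1=t, p−1=o, p−1=o, c−1=b → htoob; then reverse → booth.

booth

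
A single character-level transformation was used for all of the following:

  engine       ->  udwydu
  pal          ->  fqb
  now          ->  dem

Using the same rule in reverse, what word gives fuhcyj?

permit

Compare letters: e→u is +16, n→d is +16, g→w is +16 — a constant shift. It's a constant shift of +16 (ROT16).
Decoding fuhcyj: f−16=p, u−16=e, h−16=r, c−16=m, y−16=i, j−16=t.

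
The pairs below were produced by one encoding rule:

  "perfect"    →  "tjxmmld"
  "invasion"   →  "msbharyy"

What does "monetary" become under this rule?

qttlbjbj

Each letter shifts forward by (position + 4), i.e. 4, 5, 6, … — the shift grows by one for each successive letter.
Applying it to monetary: m+4=q, o+5=t, n+6=t, e+7=l, t+8=b, a+9=j, r+10=b, y+11=j.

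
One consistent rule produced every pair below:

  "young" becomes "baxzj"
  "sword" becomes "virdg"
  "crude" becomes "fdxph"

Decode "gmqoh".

dance

A repeating key of period 2 is used — shifts +3, +12 over and over.
Reversing it on gmqoh: g−3=d, m−12=a, q−3=n, o−12=c, h−3=e.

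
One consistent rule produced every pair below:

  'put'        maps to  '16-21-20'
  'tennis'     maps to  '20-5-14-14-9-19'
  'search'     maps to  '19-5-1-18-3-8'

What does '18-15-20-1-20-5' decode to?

rotate

p is letter #16 and maps to 16: an offset of 0. Each letter is replaced by its alphabet position (a=1, b=2, …, z=26).
Decoding 18-15-20-1-20-5: 18=r, 15=o, 20=t, 1=a, 20=t, 5=e.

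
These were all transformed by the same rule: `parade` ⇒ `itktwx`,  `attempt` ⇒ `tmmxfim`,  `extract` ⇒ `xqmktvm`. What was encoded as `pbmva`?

witch

Compare letters: p→i is +19, a→t is +19, r→k is +19 — a constant shift. Each letter is shifted forward by 19 in the alphabet (a Caesar shift of +19).
Decoding pbmva: p−19=w, b−19=i, m−19=t, v−19=c, a−19=h.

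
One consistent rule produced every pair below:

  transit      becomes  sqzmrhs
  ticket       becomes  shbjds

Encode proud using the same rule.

oqntc

Compare letters: t→s is +25, r→q is +25, a→z is +25 — a constant shift. Every letter moves 25 places later in the alphabet, wrapping around z→a.
Applying it to proud: p+25=o, r+25=q, o+25=n, u+25=t, d+25=c.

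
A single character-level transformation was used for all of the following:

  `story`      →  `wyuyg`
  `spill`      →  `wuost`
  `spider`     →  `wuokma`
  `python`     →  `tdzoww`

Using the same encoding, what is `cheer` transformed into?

gmklz

In story: s→w is +4, t→y is +5, o→u is +6, r→y is +7 — the shift increases by 1 each position. The shift increases by 1 at each position, starting from +4: 4, 5, 6, ….
Applying it to cheer: c+4=g, h+5=m, e+6=k, e+7=l, r+8=z.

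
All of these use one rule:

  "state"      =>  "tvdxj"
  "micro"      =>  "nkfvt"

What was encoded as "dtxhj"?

In state: s→t is +1, t→v is +2, a→d is +3, t→x is +4 — the shift increases by 1 each position. The shift increases by 1 at each position, starting from +1: 1, 2, 3, ….
Reversing it on dtxhj: d−1=c, t−2=r, x−3=u, h−4=d, j−5=e.

crude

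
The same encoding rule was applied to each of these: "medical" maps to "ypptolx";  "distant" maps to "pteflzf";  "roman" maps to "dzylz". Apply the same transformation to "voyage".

hzklsp

The shift depends on letter class: consonant m→y is +12, but vowel e→p is +11. Vowels shift forward by 11 and consonants shift forward by 12.
Applying it to voyage: v(cons)+12=h, o(vowel)+11=z, y(cons)+12=k, a(vowel)+11=l, g(cons)+12=s, e(vowel)+11=p.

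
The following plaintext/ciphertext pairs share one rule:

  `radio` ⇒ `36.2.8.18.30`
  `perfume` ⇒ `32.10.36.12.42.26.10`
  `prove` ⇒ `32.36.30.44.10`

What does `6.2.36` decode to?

Each letter becomes 2×(its alphabet position, a=1..z=26).
Decoding 6.2.36: 6→(6−0)÷2=3=c, 2→(2−0)÷2=1=a, 36→(36−0)÷2=18=r.

car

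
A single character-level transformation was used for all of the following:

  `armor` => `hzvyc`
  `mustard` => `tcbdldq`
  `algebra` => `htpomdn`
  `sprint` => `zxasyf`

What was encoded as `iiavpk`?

barley

In armor: a→h is +7, r→z is +8, m→v is +9, o→y is +10 — the shift increases by 1 each position. The shift increases by 1 at each position, starting from +7: 7, 8, 9, ….
Reversing it on iiavpk: i−7=b, i−8=a, a−9=r, v−10=l, p−11=e, k−12=y.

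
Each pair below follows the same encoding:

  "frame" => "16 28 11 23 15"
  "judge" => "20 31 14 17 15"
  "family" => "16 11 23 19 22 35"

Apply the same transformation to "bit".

12 19 30

The number is (letter's place in the alphabet, a=1) + 10.
For bit: b=2→12, i=9→19, t=20→30.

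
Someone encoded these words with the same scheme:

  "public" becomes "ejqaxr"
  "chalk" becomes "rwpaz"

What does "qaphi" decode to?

blast

Compare letters: p→e is +15, u→j is +15, b→q is +15 — a constant shift. It's a constant shift of +15 (ROT15).
Reversing it on qaphi: q−15=b, a−15=l, p−15=a, h−15=s, i−15=t.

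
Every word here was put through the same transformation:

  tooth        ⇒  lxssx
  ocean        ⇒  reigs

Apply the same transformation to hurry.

cvvyl

The output letters match the input read backwards, each shifted +4: tooth reversed is htoot. Read the word backwards and shift each letter +4.
On hurry: reverse → yrruh; then shift: y+4=c, r+4=v, r+4=v, u+4=y, h+4=l.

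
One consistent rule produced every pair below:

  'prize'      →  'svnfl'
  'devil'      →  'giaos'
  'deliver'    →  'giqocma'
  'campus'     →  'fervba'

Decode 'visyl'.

Letter i (0-indexed) is shifted by i+3, so successive shifts are 3, 4, 5, ….
Undoing it on visyl: v−3=s, i−4=e, s−5=n, y−6=s, l−7=e.

sense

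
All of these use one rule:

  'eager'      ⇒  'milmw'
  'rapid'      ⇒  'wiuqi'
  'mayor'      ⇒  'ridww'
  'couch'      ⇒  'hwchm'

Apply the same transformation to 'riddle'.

wqiiqm

Vowels shift forward by 8 and consonants shift forward by 5.
Applying it to riddle: r(cons)+5=w, i(vowel)+8=q, d(cons)+5=i, d(cons)+5=i, l(cons)+5=q, e(vowel)+8=m.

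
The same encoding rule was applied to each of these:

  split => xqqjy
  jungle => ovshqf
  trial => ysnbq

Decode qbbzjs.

Shifts by position in split: pos 0: s→x (+5), pos 1: p→q (+1), pos 2: l→q (+5), pos 3: i→j (+1) — repeating every 2. The shifts repeat in a cycle of length 2: positions 0,1,… shift by +5, +1, then the pattern repeats.
Undoing it on qbbzjs: q−5=l, b−1=a, b−5=w, z−1=y, j−5=e, s−1=r.

lawyer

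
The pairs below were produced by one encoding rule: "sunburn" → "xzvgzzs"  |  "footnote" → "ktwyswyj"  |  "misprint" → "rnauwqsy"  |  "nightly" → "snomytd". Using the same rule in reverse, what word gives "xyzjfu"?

Shifts by position in sunburn: pos 0: s→x (+5), pos 1: u→z (+5), pos 2: n→v (+8), pos 3: b→g (+5), pos 4: u→z (+5), pos 5: r→z (+8) — repeating every 3. It's a Vigenère-style cipher with numeric key [5,5,8]: position i shifts by key[i mod 3].
Reversing it on xyzjfu: x−5=s, y−5=t, z−8=r, j−5=e, f−5=a, u−8=m.

stream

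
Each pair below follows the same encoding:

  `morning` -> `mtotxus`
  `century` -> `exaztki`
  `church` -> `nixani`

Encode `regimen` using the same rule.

tksomkx

The output letters match the input read backwards, each shifted +6: morning reversed is gninrom. Read the word backwards and shift each letter +6.
Applying it to regimen: reverse → nemiger; then shift: n+6=t, e+6=k, m+6=s, i+6=o, g+6=m, e+6=k, r+6=x.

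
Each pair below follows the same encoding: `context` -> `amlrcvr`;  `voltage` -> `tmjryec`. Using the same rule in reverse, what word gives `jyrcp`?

It's a constant shift of +24 (ROT24).
Undoing it on jyrcp: j−24=l, y−24=a, r−24=t, c−24=e, p−24=r.

later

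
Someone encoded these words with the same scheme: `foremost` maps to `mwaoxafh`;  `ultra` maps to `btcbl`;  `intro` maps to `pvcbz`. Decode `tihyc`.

mayor

In foremost: f→m is +7, o→w is +8, r→a is +9, e→o is +10 — the shift increases by 1 each position. The shift increases by 1 at each position, starting from +7: 7, 8, 9, ….
Decoding tihyc: t−7=m, i−8=a, h−9=y, y−10=o, c−11=r.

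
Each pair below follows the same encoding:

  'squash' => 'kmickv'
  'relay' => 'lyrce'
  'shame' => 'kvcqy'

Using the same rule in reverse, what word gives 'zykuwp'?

design

s(18)→k(10) and q(16)→m(12) fit y≡25x+2 (mod 26); the inverse of 25 mod 26 is 25. Each letter's alphabet position (a=0..z=25) is mapped through 25·x+2 mod 26 — an affine cipher.
Undoing it on zykuwp: z(25)→25·(25−2)≡3=d; y(24)→25·(24−2)≡4=e; k(10)→25·(10−2)≡18=s; u(20)→25·(20−2)≡8=i; w(22)→25·(22−2)≡6=g; p(15)→25·(15−2)≡13=n (all mod 26).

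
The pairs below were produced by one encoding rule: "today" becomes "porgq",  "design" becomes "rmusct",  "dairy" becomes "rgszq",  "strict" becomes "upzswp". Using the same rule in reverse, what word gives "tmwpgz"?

t(19)→p(15) and o(14)→o(14) fit y≡21x+6 (mod 26); the inverse of 21 mod 26 is 5. This is an affine cipher: with a=0,…,z=25, each position x becomes (21x+6) mod 26.
Decoding tmwpgz: t(19)→5·(19−6)≡13=n; m(12)→5·(12−6)≡4=e; w(22)→5·(22−6)≡2=c; p(15)→5·(15−6)≡19=t; g(6)→5·(6−6)≡0=a; z(25)→5·(25−6)≡17=r (all mod 26).

nectar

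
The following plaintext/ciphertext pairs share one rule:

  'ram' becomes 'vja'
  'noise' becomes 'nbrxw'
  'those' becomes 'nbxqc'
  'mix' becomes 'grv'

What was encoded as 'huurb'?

The word is reversed, then every letter is shifted forward by 9.
Decoding huurb: shift back: h−9=y, u−9=l, u−9=l, r−9=i, b−9=s → yllis; then reverse → silly.

silly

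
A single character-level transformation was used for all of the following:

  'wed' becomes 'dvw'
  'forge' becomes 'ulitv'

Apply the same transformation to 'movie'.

nlerv

Each pair mirrors across the alphabet (w↔d, e↔v, d↔w): positions sum to 25. Each letter is replaced by its mirror in the alphabet: a↔z, b↔y, c↔x, and so on (the Atbash cipher).
For movie: m↔n, o↔l, v↔e, i↔r, e↔v.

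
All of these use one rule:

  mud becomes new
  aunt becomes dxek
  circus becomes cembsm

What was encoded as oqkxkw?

manage

The output letters match the input read backwards, each shifted +10: mud reversed is dum. Two steps: reverse the string, then apply a Caesar shift of +10.
Reversing it on oqkxkw: shift back: o−10=e, q−10=g, k−10=a, x−10=n, k−10=a, w−10=m → eganam; then reverse → manage.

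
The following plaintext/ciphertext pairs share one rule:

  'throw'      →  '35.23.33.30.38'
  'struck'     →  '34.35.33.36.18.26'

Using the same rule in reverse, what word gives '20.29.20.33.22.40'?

The number is (letter's place in the alphabet, a=1) + 15.
Decoding 20.29.20.33.22.40: 20→(20−15)÷1=5=e, 29→(29−15)÷1=14=n, 20→(20−15)÷1=5=e, 33→(33−15)÷1=18=r, 22→(22−15)÷1=7=g, 40→(40−15)÷1=25=y.

energy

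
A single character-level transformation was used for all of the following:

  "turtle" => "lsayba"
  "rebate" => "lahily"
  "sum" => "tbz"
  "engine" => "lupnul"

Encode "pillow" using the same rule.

dvsspw

The output letters match the input read backwards, each shifted +7: turtle reversed is eltrut. The word is reversed, then every letter is shifted forward by 7.
Applying it to pillow: reverse → wollip; then shift: w+7=d, o+7=v, l+7=s, l+7=s, i+7=p, p+7=w.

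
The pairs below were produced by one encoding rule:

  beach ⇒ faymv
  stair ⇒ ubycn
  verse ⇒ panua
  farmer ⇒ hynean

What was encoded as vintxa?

b(1)→f(5) and e(4)→a(0) fit y≡7x+24 (mod 26); the inverse of 7 mod 26 is 15. Treating letters as 0–25, the rule is x ↦ 7x + 24 (mod 26).
Reversing it on vintxa: v(21)→15·(21−24)≡7=h; i(8)→15·(8−24)≡20=u; n(13)→15·(13−24)≡17=r; t(19)→15·(19−24)≡3=d; x(23)→15·(23−24)≡11=l; a(0)→15·(0−24)≡4=e (all mod 26).

hurdle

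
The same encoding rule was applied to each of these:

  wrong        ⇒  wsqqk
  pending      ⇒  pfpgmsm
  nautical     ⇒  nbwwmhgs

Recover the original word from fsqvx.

The shift increases by 1 at each position, starting from +0: 0, 1, 2, ….
Decoding fsqvx: f−0=f, s−1=r, q−2=o, v−3=s, x−4=t.

frost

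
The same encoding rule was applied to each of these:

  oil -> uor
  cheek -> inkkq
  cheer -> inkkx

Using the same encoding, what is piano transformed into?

Compare letters: o→u is +6, i→o is +6, l→r is +6 — a constant shift. Every letter moves 6 places later in the alphabet, wrapping around z→a.
Applying it to piano: p+6=v, i+6=o, a+6=g, n+6=t, o+6=u.

vogtu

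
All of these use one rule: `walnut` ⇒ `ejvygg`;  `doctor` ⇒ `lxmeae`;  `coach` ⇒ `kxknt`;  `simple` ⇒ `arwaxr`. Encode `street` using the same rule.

Each letter shifts forward by (position + 8), i.e. 8, 9, 10, … — the shift grows by one for each successive letter.
On street: s+8=a, t+9=c, r+10=b, e+11=p, e+12=q, t+13=g.

acbpqg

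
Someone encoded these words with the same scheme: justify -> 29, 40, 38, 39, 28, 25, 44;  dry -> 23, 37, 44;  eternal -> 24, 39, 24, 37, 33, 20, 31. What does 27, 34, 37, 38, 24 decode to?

Letters become their 1-based position plus 19 (so a→20, b→21, …).
Reversing it on 27, 34, 37, 38, 24: 27→(27−19)÷1=8=h, 34→(34−19)÷1=15=o, 37→(37−19)÷1=18=r, 38→(38−19)÷1=19=s, 24→(24−19)÷1=5=e.

horse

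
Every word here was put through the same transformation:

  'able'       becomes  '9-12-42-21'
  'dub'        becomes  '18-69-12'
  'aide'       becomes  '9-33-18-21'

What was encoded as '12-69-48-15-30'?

bunch

a(#1)→9 and b(#2)→12: differences scale by 3, so n = 3·pos + 6. Each letter becomes 3×(its alphabet position, a=1..z=26) + 6.
Reversing it on 12-69-48-15-30: 12→(12−6)÷3=2=b, 69→(69−6)÷3=21=u, 48→(48−6)÷3=14=n, 15→(15−6)÷3=3=c, 30→(30−6)÷3=8=h.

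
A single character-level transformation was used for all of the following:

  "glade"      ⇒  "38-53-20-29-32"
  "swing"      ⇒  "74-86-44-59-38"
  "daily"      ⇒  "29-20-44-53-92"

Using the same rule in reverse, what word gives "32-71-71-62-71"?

error

g(#7)→38 and l(#12)→53: differences scale by 3, so n = 3·pos + 17. Each letter becomes 3×(its alphabet position, a=1..z=26) + 17.
Undoing it on 32-71-71-62-71: 32→(32−17)÷3=5=e, 71→(71−17)÷3=18=r, 71→(71−17)÷3=18=r, 62→(62−17)÷3=15=o, 71→(71−17)÷3=18=r.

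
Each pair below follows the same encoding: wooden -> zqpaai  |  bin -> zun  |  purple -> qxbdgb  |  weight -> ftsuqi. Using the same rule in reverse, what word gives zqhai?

woven

The word is reversed, then every letter is shifted forward by 12.
Undoing it on zqhai: shift back: z−12=n, q−12=e, h−12=v, a−12=o, i−12=w → nevow; then reverse → woven.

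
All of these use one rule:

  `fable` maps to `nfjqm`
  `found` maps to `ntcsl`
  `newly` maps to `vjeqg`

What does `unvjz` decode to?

Shifts by position in fable: pos 0: f→n (+8), pos 1: a→f (+5), pos 2: b→j (+8), pos 3: l→q (+5) — repeating every 2. The shifts repeat in a cycle of length 2: positions 0,1,… shift by +8, +5, then the pattern repeats.
Decoding unvjz: u−8=m, n−5=i, v−8=n, j−5=e, z−8=r.

miner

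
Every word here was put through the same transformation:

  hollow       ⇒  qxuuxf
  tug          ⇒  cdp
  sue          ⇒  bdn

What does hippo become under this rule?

qryyx

Compare letters: h→q is +9, o→x is +9, l→u is +9 — a constant shift. Each letter is shifted forward by 9 in the alphabet (a Caesar shift of +9).
On hippo: h+9=q, i+9=r, p+9=y, p+9=y, o+9=x.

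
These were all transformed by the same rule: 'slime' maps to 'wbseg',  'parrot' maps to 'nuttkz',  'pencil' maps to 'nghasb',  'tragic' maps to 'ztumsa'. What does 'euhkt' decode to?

manor

Treating letters as 0–25, the rule is x ↦ 3x + 20 (mod 26).
Decoding euhkt: e(4)→9·(4−20)≡12=m; u(20)→9·(20−20)≡0=a; h(7)→9·(7−20)≡13=n; k(10)→9·(10−20)≡14=o; t(19)→9·(19−20)≡17=r (all mod 26).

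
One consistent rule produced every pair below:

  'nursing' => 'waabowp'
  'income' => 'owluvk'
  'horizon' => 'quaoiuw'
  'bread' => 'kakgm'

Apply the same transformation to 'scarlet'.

blgaukc

The shift depends on letter class: consonant n→w is +9, but vowel u→a is +6. Two shifts are in play — +6 for a/e/i/o/u, +9 for every other letter.
For scarlet: s(cons)+9=b, c(cons)+9=l, a(vowel)+6=g, r(cons)+9=a, l(cons)+9=u, e(vowel)+6=k, t(cons)+9=c.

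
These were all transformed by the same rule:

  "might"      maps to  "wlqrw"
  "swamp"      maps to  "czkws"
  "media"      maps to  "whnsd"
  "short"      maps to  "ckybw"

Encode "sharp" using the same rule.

Shifts by position in might: pos 0: m→w (+10), pos 1: i→l (+3), pos 2: g→q (+10), pos 3: h→r (+10), pos 4: t→w (+3) — repeating every 3. The shifts repeat in a cycle of length 3: positions 0,1,… shift by +10, +3, +10, then the pattern repeats.
For sharp: s+10=c, h+3=k, a+10=k, r+10=b, p+3=s.

ckkbs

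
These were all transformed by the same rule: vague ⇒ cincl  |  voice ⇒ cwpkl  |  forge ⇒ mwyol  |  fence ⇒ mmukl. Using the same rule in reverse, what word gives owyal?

horse

The shifts repeat in a cycle of length 2: positions 0,1,… shift by +7, +8, then the pattern repeats.
Undoing it on owyal: o−7=h, w−8=o, y−7=r, a−8=s, l−7=e.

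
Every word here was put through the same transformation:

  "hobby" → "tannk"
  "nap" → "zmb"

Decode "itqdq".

where

Every letter moves 12 places later in the alphabet, wrapping around z→a.
Undoing it on itqdq: i−12=w, t−12=h, q−12=e, d−12=r, q−12=e.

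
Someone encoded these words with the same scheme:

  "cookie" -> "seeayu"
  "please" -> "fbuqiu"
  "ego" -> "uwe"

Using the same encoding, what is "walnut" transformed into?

mqbdkj

Compare letters: c→s is +16, o→e is +16, o→e is +16 — a constant shift. It's a constant shift of +16 (ROT16).
For walnut: w+16=m, a+16=q, l+16=b, n+16=d, u+16=k, t+16=j.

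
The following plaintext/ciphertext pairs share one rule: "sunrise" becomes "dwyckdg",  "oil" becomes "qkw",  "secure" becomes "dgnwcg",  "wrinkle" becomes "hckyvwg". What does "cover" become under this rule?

nqggc

The shift depends on letter class: consonant s→d is +11, but vowel u→w is +2. Vowels shift forward by 2 and consonants shift forward by 11.
On cover: c(cons)+11=n, o(vowel)+2=q, v(cons)+11=g, e(vowel)+2=g, r(cons)+11=c.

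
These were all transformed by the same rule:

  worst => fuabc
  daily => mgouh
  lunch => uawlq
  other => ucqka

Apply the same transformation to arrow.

The shift depends on letter class: consonant w→f is +9, but vowel o→u is +6. Vowels shift forward by 6 and consonants shift forward by 9.
For arrow: a(vowel)+6=g, r(cons)+9=a, r(cons)+9=a, o(vowel)+6=u, w(cons)+9=f.

gaauf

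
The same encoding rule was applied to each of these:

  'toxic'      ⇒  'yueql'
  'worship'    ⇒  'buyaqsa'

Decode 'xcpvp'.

swing

In toxic: t→y is +5, o→u is +6, x→e is +7, i→q is +8 — the shift increases by 1 each position. Each letter shifts forward by (position + 5), i.e. 5, 6, 7, … — the shift grows by one for each successive letter.
Decoding xcpvp: x−5=s, c−6=w, p−7=i, v−8=n, p−9=g.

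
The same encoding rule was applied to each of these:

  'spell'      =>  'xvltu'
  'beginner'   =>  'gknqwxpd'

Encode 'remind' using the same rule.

The shift increases by 1 at each position, starting from +5: 5, 6, 7, ….
On remind: r+5=w, e+6=k, m+7=t, i+8=q, n+9=w, d+10=n.

wktqwn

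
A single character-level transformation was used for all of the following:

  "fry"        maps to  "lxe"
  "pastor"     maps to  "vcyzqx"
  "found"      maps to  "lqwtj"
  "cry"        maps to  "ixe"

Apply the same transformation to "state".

yzczg

Two shifts are in play — +2 for a/e/i/o/u, +6 for every other letter.
For state: s(cons)+6=y, t(cons)+6=z, a(vowel)+2=c, t(cons)+6=z, e(vowel)+2=g.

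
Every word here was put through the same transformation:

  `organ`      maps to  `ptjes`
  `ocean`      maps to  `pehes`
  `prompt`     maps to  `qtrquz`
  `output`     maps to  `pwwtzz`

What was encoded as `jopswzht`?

immortal

In organ: o→p is +1, r→t is +2, g→j is +3, a→e is +4 — the shift increases by 1 each position. Letter i (0-indexed) is shifted by i+1, so successive shifts are 1, 2, 3, ….
Decoding jopswzht: j−1=i, o−2=m, p−3=m, s−4=o, w−5=r, z−6=t, h−7=a, t−8=l.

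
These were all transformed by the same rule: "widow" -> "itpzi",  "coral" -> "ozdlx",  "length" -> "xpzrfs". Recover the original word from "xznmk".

Shifts by position in widow: pos 0: w→i (+12), pos 1: i→t (+11), pos 2: d→p (+12), pos 3: o→z (+11) — repeating every 2. A repeating key of period 2 is used — shifts +12, +11 over and over.
Undoing it on xznmk: x−12=l, z−11=o, n−12=b, m−11=b, k−12=y.

lobby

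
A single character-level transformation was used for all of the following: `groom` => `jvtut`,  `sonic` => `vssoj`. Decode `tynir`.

In groom: g→j is +3, r→v is +4, o→t is +5, o→u is +6 — the shift increases by 1 each position. Letter i (0-indexed) is shifted by i+3, so successive shifts are 3, 4, 5, ….
Decoding tynir: t−3=q, y−4=u, n−5=i, i−6=c, r−7=k.

quick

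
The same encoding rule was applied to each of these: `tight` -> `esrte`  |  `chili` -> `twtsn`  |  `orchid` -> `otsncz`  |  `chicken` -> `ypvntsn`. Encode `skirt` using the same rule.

ectvd

The output letters match the input read backwards, each shifted +11: tight reversed is thgit. Two steps: reverse the string, then apply a Caesar shift of +11.
For skirt: reverse → triks; then shift: t+11=e, r+11=c, i+11=t, k+11=v, s+11=d.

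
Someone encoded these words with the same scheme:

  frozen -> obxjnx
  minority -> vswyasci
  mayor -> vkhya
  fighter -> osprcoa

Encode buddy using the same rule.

kemnh

Shifts by position in frozen: pos 0: f→o (+9), pos 1: r→b (+10), pos 2: o→x (+9), pos 3: z→j (+10) — repeating every 2. A repeating key of period 2 is used — shifts +9, +10 over and over.
Applying it to buddy: b+9=k, u+10=e, d+9=m, d+10=n, y+9=h.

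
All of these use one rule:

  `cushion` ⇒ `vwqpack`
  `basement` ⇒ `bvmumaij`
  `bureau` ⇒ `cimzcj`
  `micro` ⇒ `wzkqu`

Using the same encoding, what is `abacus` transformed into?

ackiji

Two steps: reverse the string, then apply a Caesar shift of +8.
On abacus: reverse → sucaba; then shift: s+8=a, u+8=c, c+8=k, a+8=i, b+8=j, a+8=i.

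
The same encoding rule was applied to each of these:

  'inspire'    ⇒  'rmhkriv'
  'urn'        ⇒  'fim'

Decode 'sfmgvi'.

Each pair mirrors across the alphabet (i↔r, n↔m, s↔h): positions sum to 25. This is the alphabet-reversal cipher (Atbash): a becomes z, b becomes y, etc.
Undoing it on sfmgvi: s↔h, f↔u, m↔n, g↔t, v↔e, i↔r.

hunter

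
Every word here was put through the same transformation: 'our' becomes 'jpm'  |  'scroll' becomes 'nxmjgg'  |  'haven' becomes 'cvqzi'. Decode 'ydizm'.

diner

Compare letters: o→j is +21, u→p is +21, r→m is +21 — a constant shift. This is a Caesar cipher with shift 21.
Decoding ydizm: y−21=d, d−21=i, i−21=n, z−21=e, m−21=r.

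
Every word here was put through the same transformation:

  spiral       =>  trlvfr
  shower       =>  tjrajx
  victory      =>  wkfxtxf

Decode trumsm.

In spiral: s→t is +1, p→r is +2, i→l is +3, r→v is +4 — the shift increases by 1 each position. Each letter shifts forward by (position + 1), i.e. 1, 2, 3, … — the shift grows by one for each successive letter.
Undoing it on trumsm: t−1=s, r−2=p, u−3=r, m−4=i, s−5=n, m−6=g.

spring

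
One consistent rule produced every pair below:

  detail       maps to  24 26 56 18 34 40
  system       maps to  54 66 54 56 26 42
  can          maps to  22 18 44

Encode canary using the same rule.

22 18 44 18 52 66

Each letter becomes 2×(its alphabet position, a=1..z=26) + 16.
For canary: c=3→22, a=1→18, n=14→44, a=1→18, r=18→52, y=25→66.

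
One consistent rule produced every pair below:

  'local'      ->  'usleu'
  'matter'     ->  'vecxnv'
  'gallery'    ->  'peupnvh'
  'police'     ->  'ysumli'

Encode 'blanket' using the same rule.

kpjrtic

A repeating key of period 2 is used — shifts +9, +4 over and over.
On blanket: b+9=k, l+4=p, a+9=j, n+4=r, k+9=t, e+4=i, t+9=c.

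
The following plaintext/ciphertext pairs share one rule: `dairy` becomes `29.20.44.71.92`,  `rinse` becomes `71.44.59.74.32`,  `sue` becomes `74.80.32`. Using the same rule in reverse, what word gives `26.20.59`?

can

d(#4)→29 and a(#1)→20: differences scale by 3, so n = 3·pos + 17. Each letter becomes 3×(its alphabet position, a=1..z=26) + 17.
Reversing it on 26.20.59: 26→(26−17)÷3=3=c, 20→(20−17)÷3=1=a, 59→(59−17)÷3=14=n.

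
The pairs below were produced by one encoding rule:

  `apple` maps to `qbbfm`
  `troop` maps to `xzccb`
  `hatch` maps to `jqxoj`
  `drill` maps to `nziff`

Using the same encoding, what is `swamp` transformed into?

a(0)→q(16) and p(15)→b(1) fit y≡25x+16 (mod 26); the inverse of 25 mod 26 is 25. This is an affine cipher: with a=0,…,z=25, each position x becomes (25x+16) mod 26.
For swamp: s(18)→25·18+16≡24=y; w(22)→25·22+16≡20=u; a(0)→25·0+16≡16=q; m(12)→25·12+16≡4=e; p(15)→25·15+16≡1=b (all mod 26).

yuqeb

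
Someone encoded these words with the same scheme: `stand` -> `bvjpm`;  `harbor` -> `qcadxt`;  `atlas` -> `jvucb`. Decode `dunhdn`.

useful

A repeating key of period 2 is used — shifts +9, +2 over and over.
Undoing it on dunhdn: d−9=u, u−2=s, n−9=e, h−2=f, d−9=u, n−2=l.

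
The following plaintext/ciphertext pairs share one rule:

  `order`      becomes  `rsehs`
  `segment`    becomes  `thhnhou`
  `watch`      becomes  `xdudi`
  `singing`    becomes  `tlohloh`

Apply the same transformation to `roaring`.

srdsloh

The rule splits by letter class: vowels +3, consonants +1.
For roaring: r(cons)+1=s, o(vowel)+3=r, a(vowel)+3=d, r(cons)+1=s, i(vowel)+3=l, n(cons)+1=o, g(cons)+1=h.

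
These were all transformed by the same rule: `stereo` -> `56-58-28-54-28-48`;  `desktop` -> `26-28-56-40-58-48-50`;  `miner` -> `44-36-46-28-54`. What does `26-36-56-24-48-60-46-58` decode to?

With a=1..z=26, the number is 2·pos + 18.
Reversing it on 26-36-56-24-48-60-46-58: 26→(26−18)÷2=4=d, 36→(36−18)÷2=9=i, 56→(56−18)÷2=19=s, 24→(24−18)÷2=3=c, 48→(48−18)÷2=15=o, 60→(60−18)÷2=21=u, 46→(46−18)÷2=14=n, 58→(58−18)÷2=20=t.

discount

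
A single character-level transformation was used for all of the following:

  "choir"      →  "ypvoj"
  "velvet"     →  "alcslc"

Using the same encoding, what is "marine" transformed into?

lupyht

The output letters match the input read backwards, each shifted +7: choir reversed is riohc. The word is reversed, then every letter is shifted forward by 7.
On marine: reverse → eniram; then shift: e+7=l, n+7=u, i+7=p, r+7=y, a+7=h, m+7=t.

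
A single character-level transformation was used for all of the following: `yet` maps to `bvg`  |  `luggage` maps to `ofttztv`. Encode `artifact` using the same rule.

Each pair mirrors across the alphabet (y↔b, e↔v, t↔g): positions sum to 25. Each letter is replaced by its mirror in the alphabet: a↔z, b↔y, c↔x, and so on (the Atbash cipher).
Applying it to artifact: a↔z, r↔i, t↔g, i↔r, f↔u, a↔z, c↔x, t↔g.

zigruzxg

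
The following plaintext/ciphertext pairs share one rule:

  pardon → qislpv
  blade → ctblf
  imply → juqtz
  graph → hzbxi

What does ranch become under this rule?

sioki

Shifts by position in pardon: pos 0: p→q (+1), pos 1: a→i (+8), pos 2: r→s (+1), pos 3: d→l (+8) — repeating every 2. The shifts repeat in a cycle of length 2: positions 0,1,… shift by +1, +8, then the pattern repeats.
On ranch: r+1=s, a+8=i, n+1=o, c+8=k, h+1=i.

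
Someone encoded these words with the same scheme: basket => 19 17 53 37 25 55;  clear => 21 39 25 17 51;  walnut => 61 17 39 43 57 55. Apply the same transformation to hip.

b(#2)→19 and a(#1)→17: differences scale by 2, so n = 2·pos + 15. The formula is n = 2×(alphabet index, a=1) + 15.
Applying it to hip: h=8→31, i=9→33, p=16→47.

31 33 47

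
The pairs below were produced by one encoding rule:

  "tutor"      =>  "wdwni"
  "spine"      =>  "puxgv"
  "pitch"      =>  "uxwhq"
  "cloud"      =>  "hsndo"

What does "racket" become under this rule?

t(19)→w(22) and u(20)→d(3) fit y≡7x+19 (mod 26); the inverse of 7 mod 26 is 15. Each letter's alphabet position (a=0..z=25) is mapped through 7·x+19 mod 26 — an affine cipher.
On racket: r(17)→7·17+19≡8=i; a(0)→7·0+19≡19=t; c(2)→7·2+19≡7=h; k(10)→7·10+19≡11=l; e(4)→7·4+19≡21=v; t(19)→7·19+19≡22=w (all mod 26).

ithlvw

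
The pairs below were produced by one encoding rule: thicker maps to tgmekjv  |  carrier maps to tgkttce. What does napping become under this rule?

Read the word backwards and shift each letter +2.
On napping: reverse → gnippan; then shift: g+2=i, n+2=p, i+2=k, p+2=r, p+2=r, a+2=c, n+2=p.

ipkrrcp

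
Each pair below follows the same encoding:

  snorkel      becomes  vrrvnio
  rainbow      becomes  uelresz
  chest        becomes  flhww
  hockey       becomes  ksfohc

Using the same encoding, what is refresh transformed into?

Shifts by position in snorkel: pos 0: s→v (+3), pos 1: n→r (+4), pos 2: o→r (+3), pos 3: r→v (+4) — repeating every 2. The shifts repeat in a cycle of length 2: positions 0,1,… shift by +3, +4, then the pattern repeats.
For refresh: r+3=u, e+4=i, f+3=i, r+4=v, e+3=h, s+4=w, h+3=k.

uiivhwk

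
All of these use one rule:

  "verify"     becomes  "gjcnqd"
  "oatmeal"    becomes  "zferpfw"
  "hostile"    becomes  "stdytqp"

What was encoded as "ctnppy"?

Shifts by position in verify: pos 0: v→g (+11), pos 1: e→j (+5), pos 2: r→c (+11), pos 3: i→n (+5) — repeating every 2. A repeating key of period 2 is used — shifts +11, +5 over and over.
Decoding ctnppy: c−11=r, t−5=o, n−11=c, p−5=k, p−11=e, y−5=t.

rocket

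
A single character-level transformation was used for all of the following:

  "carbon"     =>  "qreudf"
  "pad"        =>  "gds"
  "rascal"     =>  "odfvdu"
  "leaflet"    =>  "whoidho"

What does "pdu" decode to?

ram

Read the word backwards and shift each letter +3.
Undoing it on pdu: shift back: p−3=m, d−3=a, u−3=r → mar; then reverse → ram.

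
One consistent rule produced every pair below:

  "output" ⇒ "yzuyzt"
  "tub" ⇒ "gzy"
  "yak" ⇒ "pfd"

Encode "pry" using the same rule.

dwu

Read the word backwards and shift each letter +5.
For pry: reverse → yrp; then shift: y+5=d, r+5=w, p+5=u.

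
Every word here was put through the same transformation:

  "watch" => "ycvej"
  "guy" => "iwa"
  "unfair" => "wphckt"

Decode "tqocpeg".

Every letter moves 2 places later in the alphabet, wrapping around z→a.
Decoding tqocpeg: t−2=r, q−2=o, o−2=m, c−2=a, p−2=n, e−2=c, g−2=e.

romance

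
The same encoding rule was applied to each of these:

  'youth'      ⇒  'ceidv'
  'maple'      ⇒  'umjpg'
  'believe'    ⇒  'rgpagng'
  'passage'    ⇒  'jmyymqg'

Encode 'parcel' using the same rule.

y(24)→c(2) and o(14)→e(4) fit y≡5x+12 (mod 26); the inverse of 5 mod 26 is 21. Treating letters as 0–25, the rule is x ↦ 5x + 12 (mod 26).
Applying it to parcel: p(15)→5·15+12≡9=j; a(0)→5·0+12≡12=m; r(17)→5·17+12≡19=t; c(2)→5·2+12≡22=w; e(4)→5·4+12≡6=g; l(11)→5·11+12≡15=p (all mod 26).

jmtwgp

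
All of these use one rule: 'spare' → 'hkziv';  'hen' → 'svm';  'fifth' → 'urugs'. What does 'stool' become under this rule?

Each pair mirrors across the alphabet (s↔h, p↔k, a↔z): positions sum to 25. Letters are reflected about the middle of the alphabet (position → 25−position): Atbash.
Applying it to stool: s↔h, t↔g, o↔l, o↔l, l↔o.

hgllo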